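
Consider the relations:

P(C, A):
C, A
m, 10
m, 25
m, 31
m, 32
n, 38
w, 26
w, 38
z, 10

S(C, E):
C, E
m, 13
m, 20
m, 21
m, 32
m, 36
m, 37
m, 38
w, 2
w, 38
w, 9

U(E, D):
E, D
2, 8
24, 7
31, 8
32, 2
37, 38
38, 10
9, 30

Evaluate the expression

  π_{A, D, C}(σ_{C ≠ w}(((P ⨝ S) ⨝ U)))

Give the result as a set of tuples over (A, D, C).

{(10, 10, m), (10, 2, m), (10, 38, m), (25, 10, m), (25, 2, m), (25, 38, m), (31, 10, m), (31, 2, m), (31, 38, m), (32, 10, m), (32, 2, m), (32, 38, m)}

Natural join on C: {(m, 10, 13), (m, 10, 20), (m, 10, 21), (m, 10, 32), (m, 10, 36), (m, 10, 37), (m, 10, 38), (m, 25, 13), (m, 25, 20), (m, 25, 21), (m, 25, 32), (m, 25, 36), (m, 25, 37), (m, 25, 38), (m, 31, 13), (m, 31, 20), (m, 31, 21), (m, 31, 32), (m, 31, 36), (m, 31, 37), (m, 31, 38), (m, 32, 13), (m, 32, 20), (m, 32, 21), (m, 32, 32), (m, 32, 36), (m, 32, 37), (m, 32, 38), (w, 26, 2), (w, 26, 38), (w, 26, 9), (w, 38, 2), (w, 38, 38), (w, 38, 9)}
Natural join on E: {(m, 10, 32, 2), (m, 10, 37, 38), (m, 10, 38, 10), (m, 25, 32, 2), (m, 25, 37, 38), (m, 25, 38, 10), (m, 31, 32, 2), (m, 31, 37, 38), (m, 31, 38, 10), (m, 32, 32, 2), (m, 32, 37, 38), (m, 32, 38, 10), (w, 26, 2, 8), (w, 26, 38, 10), (w, 26, 9, 30), (w, 38, 2, 8), (w, 38, 38, 10), (w, 38, 9, 30)}
σ[C ≠ w]: keep tuples satisfying C ≠ w → {(m, 10, 32, 2), (m, 10, 37, 38), (m, 10, 38, 10), (m, 25, 32, 2), (m, 25, 37, 38), (m, 25, 38, 10), (m, 31, 32, 2), (m, 31, 37, 38), (m, 31, 38, 10), (m, 32, 32, 2), (m, 32, 37, 38), (m, 32, 38, 10)}
Projecting to A, D, C: {(10, 10, m), (10, 2, m), (10, 38, m), (25, 10, m), (25, 2, m), (25, 38, m), (31, 10, m), (31, 2, m), (31, 38, m), (32, 10, m), (32, 2, m), (32, 38, m)}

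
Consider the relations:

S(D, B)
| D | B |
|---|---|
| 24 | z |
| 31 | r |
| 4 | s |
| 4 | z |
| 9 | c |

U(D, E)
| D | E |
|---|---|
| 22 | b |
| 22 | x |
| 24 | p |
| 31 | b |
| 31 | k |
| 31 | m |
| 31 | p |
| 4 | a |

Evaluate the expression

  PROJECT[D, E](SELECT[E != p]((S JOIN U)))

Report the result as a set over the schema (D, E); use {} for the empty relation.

S ⋈ U (natural join on D): {(24, z, p), (31, r, b), (31, r, k), (31, r, m), (31, r, p), (4, s, a), (4, z, a)}
Selection E != p: {(31, r, b), (31, r, k), (31, r, m), (4, s, a), (4, z, a)}
Projecting to D, E (1 duplicate(s) eliminated): {(31, b), (31, k), (31, m), (4, a)}

{(31, b), (31, k), (31, m), (4, a)}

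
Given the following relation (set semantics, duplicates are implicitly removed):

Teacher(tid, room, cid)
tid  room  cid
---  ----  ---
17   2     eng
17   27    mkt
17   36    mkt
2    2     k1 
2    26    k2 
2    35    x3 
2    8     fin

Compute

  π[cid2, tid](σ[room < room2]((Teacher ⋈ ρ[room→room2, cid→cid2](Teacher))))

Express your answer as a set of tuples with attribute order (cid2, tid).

ρ[room→room2, cid→cid2]: schema becomes (tid, room2, cid2); tuples unchanged.
Natural join on tid: {(17, 2, eng, 2, eng), (17, 2, eng, 27, mkt), (17, 2, eng, 36, mkt), (17, 27, mkt, 2, eng), (17, 27, mkt, 27, mkt), (17, 27, mkt, 36, mkt), (17, 36, mkt, 2, eng), (17, 36, mkt, 27, mkt), (17, 36, mkt, 36, mkt), (2, 2, k1, 2, k1), (2, 2, k1, 26, k2), (2, 2, k1, 35, x3), (2, 2, k1, 8, fin), (2, 26, k2, 2, k1), (2, 26, k2, 26, k2), (2, 26, k2, 35, x3), (2, 26, k2, 8, fin), (2, 35, x3, 2, k1), (2, 35, x3, 26, k2), (2, 35, x3, 35, x3), (2, 35, x3, 8, fin), (2, 8, fin, 2, k1), (2, 8, fin, 26, k2), (2, 8, fin, 35, x3), (2, 8, fin, 8, fin)}
Filtering on room < room2 leaves {(17, 2, eng, 27, mkt), (17, 2, eng, 36, mkt), (17, 27, mkt, 36, mkt), (2, 2, k1, 26, k2), (2, 2, k1, 35, x3), (2, 2, k1, 8, fin), (2, 26, k2, 35, x3), (2, 8, fin, 26, k2), (2, 8, fin, 35, x3)}.
π[cid2, tid]: project onto (cid2, tid) (5 duplicate(s) eliminated) → {(fin, 2), (k2, 2), (mkt, 17), (x3, 2)}

{(fin, 2), (k2, 2), (mkt, 17), (x3, 2)}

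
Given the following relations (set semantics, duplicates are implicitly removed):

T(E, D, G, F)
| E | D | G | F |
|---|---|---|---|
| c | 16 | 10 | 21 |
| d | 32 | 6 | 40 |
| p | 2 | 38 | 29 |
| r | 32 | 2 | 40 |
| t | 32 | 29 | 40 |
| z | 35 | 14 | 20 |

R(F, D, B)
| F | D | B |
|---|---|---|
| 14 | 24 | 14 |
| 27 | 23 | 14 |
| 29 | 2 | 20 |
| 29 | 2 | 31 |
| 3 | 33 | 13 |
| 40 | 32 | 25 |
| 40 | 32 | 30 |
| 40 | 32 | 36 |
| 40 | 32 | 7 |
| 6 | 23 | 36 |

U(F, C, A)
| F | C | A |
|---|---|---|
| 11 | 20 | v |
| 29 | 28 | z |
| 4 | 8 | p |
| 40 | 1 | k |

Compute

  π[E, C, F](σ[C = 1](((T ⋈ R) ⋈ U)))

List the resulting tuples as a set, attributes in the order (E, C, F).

{(d, 1, 40), (r, 1, 40), (t, 1, 40)}

T ⋈ R (natural join on D, F): {(d, 32, 6, 40, 25), (d, 32, 6, 40, 30), (d, 32, 6, 40, 36), (d, 32, 6, 40, 7), (p, 2, 38, 29, 20), (p, 2, 38, 29, 31), (r, 32, 2, 40, 25), (r, 32, 2, 40, 30), (r, 32, 2, 40, 36), (r, 32, 2, 40, 7), (t, 32, 29, 40, 25), (t, 32, 29, 40, 30), (t, 32, 29, 40, 36), (t, 32, 29, 40, 7)}
(T ⋈ R) ⋈ U (natural join on F): {(d, 32, 6, 40, 25, 1, k), (d, 32, 6, 40, 30, 1, k), (d, 32, 6, 40, 36, 1, k), (d, 32, 6, 40, 7, 1, k), (p, 2, 38, 29, 20, 28, z), (p, 2, 38, 29, 31, 28, z), (r, 32, 2, 40, 25, 1, k), (r, 32, 2, 40, 30, 1, k), (r, 32, 2, 40, 36, 1, k), (r, 32, 2, 40, 7, 1, k), (t, 32, 29, 40, 25, 1, k), (t, 32, 29, 40, 30, 1, k), (t, 32, 29, 40, 36, 1, k), (t, 32, 29, 40, 7, 1, k)}
σ[C = 1]: keep tuples satisfying C = 1 → {(d, 32, 6, 40, 25, 1, k), (d, 32, 6, 40, 30, 1, k), (d, 32, 6, 40, 36, 1, k), (d, 32, 6, 40, 7, 1, k), (r, 32, 2, 40, 25, 1, k), (r, 32, 2, 40, 30, 1, k), (r, 32, 2, 40, 36, 1, k), (r, 32, 2, 40, 7, 1, k), (t, 32, 29, 40, 25, 1, k), (t, 32, 29, 40, 30, 1, k), (t, 32, 29, 40, 36, 1, k), (t, 32, 29, 40, 7, 1, k)}
π[E, C, F]: project onto (E, C, F) (9 duplicate(s) eliminated) → {(d, 1, 40), (r, 1, 40), (t, 1, 40)}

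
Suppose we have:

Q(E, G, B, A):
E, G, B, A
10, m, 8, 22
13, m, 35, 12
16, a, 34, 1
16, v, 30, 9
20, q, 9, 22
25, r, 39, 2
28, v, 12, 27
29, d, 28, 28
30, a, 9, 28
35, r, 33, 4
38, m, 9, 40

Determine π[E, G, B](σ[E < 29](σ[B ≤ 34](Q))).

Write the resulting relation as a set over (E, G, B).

{(10, m, 8), (16, a, 34), (16, v, 30), (20, q, 9), (28, v, 12)}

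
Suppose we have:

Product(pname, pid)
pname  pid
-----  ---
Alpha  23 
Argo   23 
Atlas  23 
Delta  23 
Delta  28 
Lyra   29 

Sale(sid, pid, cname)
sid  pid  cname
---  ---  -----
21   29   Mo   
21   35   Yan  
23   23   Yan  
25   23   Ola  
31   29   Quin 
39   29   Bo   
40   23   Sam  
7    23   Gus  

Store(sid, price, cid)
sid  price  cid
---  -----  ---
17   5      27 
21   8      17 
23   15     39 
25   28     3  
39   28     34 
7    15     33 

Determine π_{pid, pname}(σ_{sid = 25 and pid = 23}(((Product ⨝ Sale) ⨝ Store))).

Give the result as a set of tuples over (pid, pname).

Joining Product and Sale on pid yields {(Alpha, 23, 23, Yan), (Alpha, 23, 25, Ola), (Alpha, 23, 40, Sam), (Alpha, 23, 7, Gus), (Argo, 23, 23, Yan), (Argo, 23, 25, Ola), (Argo, 23, 40, Sam), (Argo, 23, 7, Gus), (Atlas, 23, 23, Yan), (Atlas, 23, 25, Ola), (Atlas, 23, 40, Sam), (Atlas, 23, 7, Gus), (Delta, 23, 23, Yan), (Delta, 23, 25, Ola), (Delta, 23, 40, Sam), (Delta, 23, 7, Gus), (Lyra, 29, 21, Mo), (Lyra, 29, 31, Quin), (Lyra, 29, 39, Bo)}.
Joining (Product ⨝ Sale) and Store on sid yields {(Alpha, 23, 23, Yan, 15, 39), (Alpha, 23, 25, Ola, 28, 3), (Alpha, 23, 7, Gus, 15, 33), (Argo, 23, 23, Yan, 15, 39), (Argo, 23, 25, Ola, 28, 3), (Argo, 23, 7, Gus, 15, 33), (Atlas, 23, 23, Yan, 15, 39), (Atlas, 23, 25, Ola, 28, 3), (Atlas, 23, 7, Gus, 15, 33), (Delta, 23, 23, Yan, 15, 39), (Delta, 23, 25, Ola, 28, 3), (Delta, 23, 7, Gus, 15, 33), (Lyra, 29, 21, Mo, 8, 17), (Lyra, 29, 39, Bo, 28, 34)}.
σ[sid = 25 and pid = 23]: keep tuples satisfying sid = 25 and pid = 23 → {(Alpha, 23, 25, Ola, 28, 3), (Argo, 23, 25, Ola, 28, 3), (Atlas, 23, 25, Ola, 28, 3), (Delta, 23, 25, Ola, 28, 3)}
Projecting to pid, pname: {(23, Alpha), (23, Argo), (23, Atlas), (23, Delta)}

{(23, Alpha), (23, Argo), (23, Atlas), (23, Delta)}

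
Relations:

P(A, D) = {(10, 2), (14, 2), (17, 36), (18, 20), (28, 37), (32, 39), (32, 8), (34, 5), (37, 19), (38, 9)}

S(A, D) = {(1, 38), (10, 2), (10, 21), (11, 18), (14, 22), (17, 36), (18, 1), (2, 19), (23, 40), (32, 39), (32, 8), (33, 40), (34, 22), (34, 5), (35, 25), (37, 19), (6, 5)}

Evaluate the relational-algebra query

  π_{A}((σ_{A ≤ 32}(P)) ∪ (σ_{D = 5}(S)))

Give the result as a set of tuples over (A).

Filtering on A ≤ 32 leaves {(10, 2), (14, 2), (17, 36), (18, 20), (28, 37), (32, 39), (32, 8)}.
Filtering on D = 5 leaves {(34, 5), (6, 5)}.
Set union of the two operands is {(10, 2), (14, 2), (17, 36), (18, 20), (28, 37), (32, 39), (32, 8), (34, 5), (6, 5)}.
π[A]: project onto (A) (1 duplicate(s) eliminated) → {10, 14, 17, 18, 28, 32, 34, 6}

{10, 14, 17, 18, 28, 32, 34, 6}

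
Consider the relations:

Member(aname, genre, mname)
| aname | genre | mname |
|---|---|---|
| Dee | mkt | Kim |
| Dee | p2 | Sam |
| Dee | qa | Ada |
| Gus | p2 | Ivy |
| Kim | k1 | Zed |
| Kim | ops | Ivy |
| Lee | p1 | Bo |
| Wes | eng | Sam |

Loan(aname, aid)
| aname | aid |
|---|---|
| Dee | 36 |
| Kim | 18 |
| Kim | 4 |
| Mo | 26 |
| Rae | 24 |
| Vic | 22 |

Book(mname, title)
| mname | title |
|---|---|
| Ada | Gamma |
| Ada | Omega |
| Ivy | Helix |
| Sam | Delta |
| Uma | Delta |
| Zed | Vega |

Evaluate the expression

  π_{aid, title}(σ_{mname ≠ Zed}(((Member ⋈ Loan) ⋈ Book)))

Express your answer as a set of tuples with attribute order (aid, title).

Member ⋈ Loan (natural join on aname): {(Dee, mkt, Kim, 36), (Dee, p2, Sam, 36), (Dee, qa, Ada, 36), (Kim, k1, Zed, 18), (Kim, k1, Zed, 4), (Kim, ops, Ivy, 18), (Kim, ops, Ivy, 4)}
(Member ⋈ Loan) ⋈ Book (natural join on mname): {(Dee, p2, Sam, 36, Delta), (Dee, qa, Ada, 36, Gamma), (Dee, qa, Ada, 36, Omega), (Kim, k1, Zed, 18, Vega), (Kim, k1, Zed, 4, Vega), (Kim, ops, Ivy, 18, Helix), (Kim, ops, Ivy, 4, Helix)}
σ[mname ≠ Zed]: keep tuples satisfying mname ≠ Zed → {(Dee, p2, Sam, 36, Delta), (Dee, qa, Ada, 36, Gamma), (Dee, qa, Ada, 36, Omega), (Kim, ops, Ivy, 18, Helix), (Kim, ops, Ivy, 4, Helix)}
Projecting to aid, title: {(18, Helix), (36, Delta), (36, Gamma), (36, Omega), (4, Helix)}

{(18, Helix), (36, Delta), (36, Gamma), (36, Omega), (4, Helix)}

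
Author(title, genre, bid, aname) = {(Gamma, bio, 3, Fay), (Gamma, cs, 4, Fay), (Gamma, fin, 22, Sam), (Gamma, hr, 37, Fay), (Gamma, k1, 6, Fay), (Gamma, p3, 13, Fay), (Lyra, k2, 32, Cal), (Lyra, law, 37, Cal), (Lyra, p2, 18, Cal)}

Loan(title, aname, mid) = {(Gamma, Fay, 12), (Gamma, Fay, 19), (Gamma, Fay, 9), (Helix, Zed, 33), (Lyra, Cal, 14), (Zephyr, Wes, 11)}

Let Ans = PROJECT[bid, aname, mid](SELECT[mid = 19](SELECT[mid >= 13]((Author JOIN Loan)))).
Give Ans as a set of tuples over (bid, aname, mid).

{(13, Fay, 19), (3, Fay, 19), (37, Fay, 19), (4, Fay, 19), (6, Fay, 19)}

Natural join on title, aname: {(Gamma, bio, 3, Fay, 12), (Gamma, bio, 3, Fay, 19), (Gamma, bio, 3, Fay, 9), (Gamma, cs, 4, Fay, 12), (Gamma, cs, 4, Fay, 19), (Gamma, cs, 4, Fay, 9), (Gamma, hr, 37, Fay, 12), (Gamma, hr, 37, Fay, 19), (Gamma, hr, 37, Fay, 9), (Gamma, k1, 6, Fay, 12), (Gamma, k1, 6, Fay, 19), (Gamma, k1, 6, Fay, 9), (Gamma, p3, 13, Fay, 12), (Gamma, p3, 13, Fay, 19), (Gamma, p3, 13, Fay, 9), (Lyra, k2, 32, Cal, 14), (Lyra, law, 37, Cal, 14), (Lyra, p2, 18, Cal, 14)}
Apply σ_{mid >= 13}; surviving tuples: {(Gamma, bio, 3, Fay, 19), (Gamma, cs, 4, Fay, 19), (Gamma, hr, 37, Fay, 19), (Gamma, k1, 6, Fay, 19), (Gamma, p3, 13, Fay, 19), (Lyra, k2, 32, Cal, 14), (Lyra, law, 37, Cal, 14), (Lyra, p2, 18, Cal, 14)}
Apply σ_{mid = 19}; surviving tuples: {(Gamma, bio, 3, Fay, 19), (Gamma, cs, 4, Fay, 19), (Gamma, hr, 37, Fay, 19), (Gamma, k1, 6, Fay, 19), (Gamma, p3, 13, Fay, 19)}
π[bid, aname, mid]: project onto (bid, aname, mid) → {(13, Fay, 19), (3, Fay, 19), (37, Fay, 19), (4, Fay, 19), (6, Fay, 19)}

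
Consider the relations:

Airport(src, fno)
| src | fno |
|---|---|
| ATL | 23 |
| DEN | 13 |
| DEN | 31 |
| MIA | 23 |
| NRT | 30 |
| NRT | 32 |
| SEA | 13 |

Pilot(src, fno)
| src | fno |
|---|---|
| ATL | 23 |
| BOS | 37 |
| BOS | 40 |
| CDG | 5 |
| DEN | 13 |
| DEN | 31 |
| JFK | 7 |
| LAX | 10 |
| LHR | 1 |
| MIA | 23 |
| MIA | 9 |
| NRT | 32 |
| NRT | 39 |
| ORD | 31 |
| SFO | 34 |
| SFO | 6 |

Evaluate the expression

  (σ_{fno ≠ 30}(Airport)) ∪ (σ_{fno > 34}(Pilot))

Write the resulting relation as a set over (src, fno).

Apply σ_{fno ≠ 30}; surviving tuples: {(ATL, 23), (DEN, 13), (DEN, 31), (MIA, 23), (NRT, 32), (SEA, 13)}
Apply σ_{fno > 34}; surviving tuples: {(BOS, 37), (BOS, 40), (NRT, 39)}
Taking the union: {(ATL, 23), (BOS, 37), (BOS, 40), (DEN, 13), (DEN, 31), (MIA, 23), (NRT, 32), (NRT, 39), (SEA, 13)}

{(ATL, 23), (BOS, 37), (BOS, 40), (DEN, 13), (DEN, 31), (MIA, 23), (NRT, 32), (NRT, 39), (SEA, 13)}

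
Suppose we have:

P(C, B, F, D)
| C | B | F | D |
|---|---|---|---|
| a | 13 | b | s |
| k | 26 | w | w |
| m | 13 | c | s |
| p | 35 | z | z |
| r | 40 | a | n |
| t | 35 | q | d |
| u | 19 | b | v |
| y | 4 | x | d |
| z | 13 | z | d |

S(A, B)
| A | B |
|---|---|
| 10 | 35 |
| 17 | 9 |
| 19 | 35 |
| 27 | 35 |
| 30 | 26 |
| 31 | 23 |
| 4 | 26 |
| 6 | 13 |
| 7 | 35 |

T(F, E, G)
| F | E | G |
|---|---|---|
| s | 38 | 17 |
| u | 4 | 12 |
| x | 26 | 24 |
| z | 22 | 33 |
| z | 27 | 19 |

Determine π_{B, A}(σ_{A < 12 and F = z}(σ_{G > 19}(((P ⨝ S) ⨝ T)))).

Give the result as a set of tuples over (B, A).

{(13, 6), (35, 10), (35, 7)}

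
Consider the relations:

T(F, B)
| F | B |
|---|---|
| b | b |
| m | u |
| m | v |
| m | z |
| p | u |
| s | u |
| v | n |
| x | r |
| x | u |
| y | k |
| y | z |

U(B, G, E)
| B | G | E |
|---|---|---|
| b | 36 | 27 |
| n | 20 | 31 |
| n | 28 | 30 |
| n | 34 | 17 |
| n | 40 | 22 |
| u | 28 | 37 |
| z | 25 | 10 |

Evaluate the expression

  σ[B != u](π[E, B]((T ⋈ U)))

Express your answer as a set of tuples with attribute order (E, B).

T ⋈ U (natural join on B): {(b, b, 36, 27), (m, u, 28, 37), (m, z, 25, 10), (p, u, 28, 37), (s, u, 28, 37), (v, n, 20, 31), (v, n, 28, 30), (v, n, 34, 17), (v, n, 40, 22), (x, u, 28, 37), (y, z, 25, 10)}
Projecting to E, B (4 duplicate(s) eliminated): {(10, z), (17, n), (22, n), (27, b), (30, n), (31, n), (37, u)}
σ[B != u]: keep tuples satisfying B != u → {(10, z), (17, n), (22, n), (27, b), (30, n), (31, n)}

{(10, z), (17, n), (22, n), (27, b), (30, n), (31, n)}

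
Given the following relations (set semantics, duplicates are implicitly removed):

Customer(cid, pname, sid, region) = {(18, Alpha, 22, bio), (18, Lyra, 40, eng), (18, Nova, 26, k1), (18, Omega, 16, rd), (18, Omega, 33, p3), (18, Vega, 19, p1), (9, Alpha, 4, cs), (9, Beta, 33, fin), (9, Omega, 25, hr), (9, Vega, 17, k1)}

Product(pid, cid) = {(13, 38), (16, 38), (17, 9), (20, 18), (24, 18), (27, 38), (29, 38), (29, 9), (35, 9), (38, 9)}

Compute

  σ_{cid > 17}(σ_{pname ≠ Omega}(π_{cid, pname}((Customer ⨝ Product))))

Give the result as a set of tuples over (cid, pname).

Natural join on cid: {(18, Alpha, 22, bio, 20), (18, Alpha, 22, bio, 24), (18, Lyra, 40, eng, 20), (18, Lyra, 40, eng, 24), (18, Nova, 26, k1, 20), (18, Nova, 26, k1, 24), (18, Omega, 16, rd, 20), (18, Omega, 16, rd, 24), (18, Omega, 33, p3, 20), (18, Omega, 33, p3, 24), (18, Vega, 19, p1, 20), (18, Vega, 19, p1, 24), (9, Alpha, 4, cs, 17), (9, Alpha, 4, cs, 29), (9, Alpha, 4, cs, 35), (9, Alpha, 4, cs, 38), (9, Beta, 33, fin, 17), (9, Beta, 33, fin, 29), (9, Beta, 33, fin, 35), (9, Beta, 33, fin, 38), (9, Omega, 25, hr, 17), (9, Omega, 25, hr, 29), (9, Omega, 25, hr, 35), (9, Omega, 25, hr, 38), (9, Vega, 17, k1, 17), (9, Vega, 17, k1, 29), (9, Vega, 17, k1, 35), (9, Vega, 17, k1, 38)}
Keep only column(s) cid, pname (19 duplicate(s) eliminated): {(18, Alpha), (18, Lyra), (18, Nova), (18, Omega), (18, Vega), (9, Alpha), (9, Beta), (9, Omega), (9, Vega)}
Selection pname ≠ Omega: {(18, Alpha), (18, Lyra), (18, Nova), (18, Vega), (9, Alpha), (9, Beta), (9, Vega)}
Selection cid > 17: {(18, Alpha), (18, Lyra), (18, Nova), (18, Vega)}

{(18, Alpha), (18, Lyra), (18, Nova), (18, Vega)}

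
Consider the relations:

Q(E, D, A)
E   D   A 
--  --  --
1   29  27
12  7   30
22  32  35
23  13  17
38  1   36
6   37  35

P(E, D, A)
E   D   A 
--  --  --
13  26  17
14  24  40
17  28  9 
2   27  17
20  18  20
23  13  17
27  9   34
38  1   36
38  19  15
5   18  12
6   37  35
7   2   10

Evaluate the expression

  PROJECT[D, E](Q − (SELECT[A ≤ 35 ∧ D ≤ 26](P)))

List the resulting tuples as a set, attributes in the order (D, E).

Filtering on A ≤ 35 ∧ D ≤ 26 leaves {(13, 26, 17), (20, 18, 20), (23, 13, 17), (27, 9, 34), (38, 19, 15), (5, 18, 12), (7, 2, 10)}.
Set difference of the two operands is {(1, 29, 27), (12, 7, 30), (22, 32, 35), (38, 1, 36), (6, 37, 35)}.
Projecting to D, E: {(1, 38), (29, 1), (32, 22), (37, 6), (7, 12)}

{(1, 38), (29, 1), (32, 22), (37, 6), (7, 12)}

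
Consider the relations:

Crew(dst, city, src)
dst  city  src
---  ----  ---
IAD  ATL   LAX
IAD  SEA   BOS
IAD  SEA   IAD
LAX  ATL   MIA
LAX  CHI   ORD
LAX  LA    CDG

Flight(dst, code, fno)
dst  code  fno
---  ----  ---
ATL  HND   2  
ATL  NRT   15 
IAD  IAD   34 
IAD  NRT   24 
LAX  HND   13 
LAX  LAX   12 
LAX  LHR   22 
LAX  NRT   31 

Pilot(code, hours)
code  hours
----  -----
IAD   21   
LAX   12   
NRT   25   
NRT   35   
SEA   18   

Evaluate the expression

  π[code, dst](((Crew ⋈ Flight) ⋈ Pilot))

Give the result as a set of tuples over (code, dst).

{(IAD, IAD), (LAX, LAX), (NRT, IAD), (NRT, LAX)}

Joining Crew and Flight on dst yields {(IAD, ATL, LAX, IAD, 34), (IAD, ATL, LAX, NRT, 24), (IAD, SEA, BOS, IAD, 34), (IAD, SEA, BOS, NRT, 24), (IAD, SEA, IAD, IAD, 34), (IAD, SEA, IAD, NRT, 24), (LAX, ATL, MIA, HND, 13), (LAX, ATL, MIA, LAX, 12), (LAX, ATL, MIA, LHR, 22), (LAX, ATL, MIA, NRT, 31), (LAX, CHI, ORD, HND, 13), (LAX, CHI, ORD, LAX, 12), (LAX, CHI, ORD, LHR, 22), (LAX, CHI, ORD, NRT, 31), (LAX, LA, CDG, HND, 13), (LAX, LA, CDG, LAX, 12), (LAX, LA, CDG, LHR, 22), (LAX, LA, CDG, NRT, 31)}.
Joining (Crew ⋈ Flight) and Pilot on code yields {(IAD, ATL, LAX, IAD, 34, 21), (IAD, ATL, LAX, NRT, 24, 25), (IAD, ATL, LAX, NRT, 24, 35), (IAD, SEA, BOS, IAD, 34, 21), (IAD, SEA, BOS, NRT, 24, 25), (IAD, SEA, BOS, NRT, 24, 35), (IAD, SEA, IAD, IAD, 34, 21), (IAD, SEA, IAD, NRT, 24, 25), (IAD, SEA, IAD, NRT, 24, 35), (LAX, ATL, MIA, LAX, 12, 12), (LAX, ATL, MIA, NRT, 31, 25), (LAX, ATL, MIA, NRT, 31, 35), (LAX, CHI, ORD, LAX, 12, 12), (LAX, CHI, ORD, NRT, 31, 25), (LAX, CHI, ORD, NRT, 31, 35), (LAX, LA, CDG, LAX, 12, 12), (LAX, LA, CDG, NRT, 31, 25), (LAX, LA, CDG, NRT, 31, 35)}.
Projecting to code, dst (14 duplicate(s) eliminated): {(IAD, IAD), (LAX, LAX), (NRT, IAD), (NRT, LAX)}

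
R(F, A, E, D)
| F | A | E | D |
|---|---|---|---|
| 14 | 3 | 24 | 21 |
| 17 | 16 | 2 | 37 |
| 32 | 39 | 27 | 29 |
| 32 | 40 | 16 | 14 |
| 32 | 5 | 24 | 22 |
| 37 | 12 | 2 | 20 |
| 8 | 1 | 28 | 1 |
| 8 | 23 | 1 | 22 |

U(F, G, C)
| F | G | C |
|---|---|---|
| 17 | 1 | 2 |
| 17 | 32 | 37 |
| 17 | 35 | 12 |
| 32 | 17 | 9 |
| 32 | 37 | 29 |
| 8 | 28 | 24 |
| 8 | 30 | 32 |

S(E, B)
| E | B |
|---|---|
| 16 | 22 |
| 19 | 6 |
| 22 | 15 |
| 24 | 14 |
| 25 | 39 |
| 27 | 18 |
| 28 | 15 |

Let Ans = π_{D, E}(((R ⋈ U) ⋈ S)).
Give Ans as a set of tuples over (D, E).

Joining R and U on F yields {(17, 16, 2, 37, 1, 2), (17, 16, 2, 37, 32, 37), (17, 16, 2, 37, 35, 12), (32, 39, 27, 29, 17, 9), (32, 39, 27, 29, 37, 29), (32, 40, 16, 14, 17, 9), (32, 40, 16, 14, 37, 29), (32, 5, 24, 22, 17, 9), (32, 5, 24, 22, 37, 29), (8, 1, 28, 1, 28, 24), (8, 1, 28, 1, 30, 32), (8, 23, 1, 22, 28, 24), (8, 23, 1, 22, 30, 32)}.
Joining (R ⋈ U) and S on E yields {(32, 39, 27, 29, 17, 9, 18), (32, 39, 27, 29, 37, 29, 18), (32, 40, 16, 14, 17, 9, 22), (32, 40, 16, 14, 37, 29, 22), (32, 5, 24, 22, 17, 9, 14), (32, 5, 24, 22, 37, 29, 14), (8, 1, 28, 1, 28, 24, 15), (8, 1, 28, 1, 30, 32, 15)}.
Projecting to D, E (4 duplicate(s) eliminated): {(1, 28), (14, 16), (22, 24), (29, 27)}

{(1, 28), (14, 16), (22, 24), (29, 27)}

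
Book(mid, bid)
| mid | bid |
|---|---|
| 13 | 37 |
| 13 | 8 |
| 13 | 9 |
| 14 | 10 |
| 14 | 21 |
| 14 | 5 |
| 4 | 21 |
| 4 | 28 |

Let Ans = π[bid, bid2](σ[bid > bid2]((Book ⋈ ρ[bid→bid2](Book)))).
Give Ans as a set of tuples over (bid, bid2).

{(10, 5), (21, 10), (21, 5), (28, 21), (37, 8), (37, 9), (9, 8)}

ρ[bid→bid2]: schema becomes (mid, bid2); tuples unchanged.
Natural join on mid: {(13, 37, 37), (13, 37, 8), (13, 37, 9), (13, 8, 37), (13, 8, 8), (13, 8, 9), (13, 9, 37), (13, 9, 8), (13, 9, 9), (14, 10, 10), (14, 10, 21), (14, 10, 5), (14, 21, 10), (14, 21, 21), (14, 21, 5), (14, 5, 10), (14, 5, 21), (14, 5, 5), (4, 21, 21), (4, 21, 28), (4, 28, 21), (4, 28, 28)}
Filtering on bid > bid2 leaves {(13, 37, 8), (13, 37, 9), (13, 9, 8), (14, 10, 5), (14, 21, 10), (14, 21, 5), (4, 28, 21)}.
Keep only column(s) bid, bid2: {(10, 5), (21, 10), (21, 5), (28, 21), (37, 8), (37, 9), (9, 8)}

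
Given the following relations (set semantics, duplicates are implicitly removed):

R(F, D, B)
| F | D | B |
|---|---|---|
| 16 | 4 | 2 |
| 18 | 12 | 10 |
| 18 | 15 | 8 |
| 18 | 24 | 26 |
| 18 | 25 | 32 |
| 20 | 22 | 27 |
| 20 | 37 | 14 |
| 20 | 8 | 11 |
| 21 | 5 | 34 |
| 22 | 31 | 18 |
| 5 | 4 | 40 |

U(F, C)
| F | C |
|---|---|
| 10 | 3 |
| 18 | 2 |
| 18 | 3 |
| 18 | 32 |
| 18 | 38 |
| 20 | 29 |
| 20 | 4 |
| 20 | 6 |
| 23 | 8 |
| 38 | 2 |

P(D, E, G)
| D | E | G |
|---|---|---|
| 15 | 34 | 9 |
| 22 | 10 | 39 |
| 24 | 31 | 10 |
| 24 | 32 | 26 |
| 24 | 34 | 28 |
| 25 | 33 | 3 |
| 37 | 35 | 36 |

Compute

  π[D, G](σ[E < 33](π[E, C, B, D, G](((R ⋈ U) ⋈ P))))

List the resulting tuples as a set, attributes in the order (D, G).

{(22, 39), (24, 10), (24, 26)}

Joining R and U on F yields {(18, 12, 10, 2), (18, 12, 10, 3), (18, 12, 10, 32), (18, 12, 10, 38), (18, 15, 8, 2), (18, 15, 8, 3), (18, 15, 8, 32), (18, 15, 8, 38), (18, 24, 26, 2), (18, 24, 26, 3), (18, 24, 26, 32), (18, 24, 26, 38), (18, 25, 32, 2), (18, 25, 32, 3), (18, 25, 32, 32), (18, 25, 32, 38), (20, 22, 27, 29), (20, 22, 27, 4), (20, 22, 27, 6), (20, 37, 14, 29), (20, 37, 14, 4), (20, 37, 14, 6), (20, 8, 11, 29), (20, 8, 11, 4), (20, 8, 11, 6)}.
Joining (R ⋈ U) and P on D yields {(18, 15, 8, 2, 34, 9), (18, 15, 8, 3, 34, 9), (18, 15, 8, 32, 34, 9), (18, 15, 8, 38, 34, 9), (18, 24, 26, 2, 31, 10), (18, 24, 26, 2, 32, 26), (18, 24, 26, 2, 34, 28), (18, 24, 26, 3, 31, 10), (18, 24, 26, 3, 32, 26), (18, 24, 26, 3, 34, 28), (18, 24, 26, 32, 31, 10), (18, 24, 26, 32, 32, 26), (18, 24, 26, 32, 34, 28), (18, 24, 26, 38, 31, 10), (18, 24, 26, 38, 32, 26), (18, 24, 26, 38, 34, 28), (18, 25, 32, 2, 33, 3), (18, 25, 32, 3, 33, 3), (18, 25, 32, 32, 33, 3), (18, 25, 32, 38, 33, 3), (20, 22, 27, 29, 10, 39), (20, 22, 27, 4, 10, 39), (20, 22, 27, 6, 10, 39), (20, 37, 14, 29, 35, 36), (20, 37, 14, 4, 35, 36), (20, 37, 14, 6, 35, 36)}.
π_{E, C, B, D, G} gives {(10, 29, 27, 22, 39), (10, 4, 27, 22, 39), (10, 6, 27, 22, 39), (31, 2, 26, 24, 10), (31, 3, 26, 24, 10), (31, 32, 26, 24, 10), (31, 38, 26, 24, 10), (32, 2, 26, 24, 26), (32, 3, 26, 24, 26), (32, 32, 26, 24, 26), (32, 38, 26, 24, 26), (33, 2, 32, 25, 3), (33, 3, 32, 25, 3), (33, 32, 32, 25, 3), (33, 38, 32, 25, 3), (34, 2, 26, 24, 28), (34, 2, 8, 15, 9), (34, 3, 26, 24, 28), (34, 3, 8, 15, 9), (34, 32, 26, 24, 28), (34, 32, 8, 15, 9), (34, 38, 26, 24, 28), (34, 38, 8, 15, 9), (35, 29, 14, 37, 36), (35, 4, 14, 37, 36), (35, 6, 14, 37, 36)}.
Filtering on E < 33 leaves {(10, 29, 27, 22, 39), (10, 4, 27, 22, 39), (10, 6, 27, 22, 39), (31, 2, 26, 24, 10), (31, 3, 26, 24, 10), (31, 32, 26, 24, 10), (31, 38, 26, 24, 10), (32, 2, 26, 24, 26), (32, 3, 26, 24, 26), (32, 32, 26, 24, 26), (32, 38, 26, 24, 26)}.
π_{D, G} gives {(22, 39), (24, 10), (24, 26)} (8 duplicate(s) eliminated).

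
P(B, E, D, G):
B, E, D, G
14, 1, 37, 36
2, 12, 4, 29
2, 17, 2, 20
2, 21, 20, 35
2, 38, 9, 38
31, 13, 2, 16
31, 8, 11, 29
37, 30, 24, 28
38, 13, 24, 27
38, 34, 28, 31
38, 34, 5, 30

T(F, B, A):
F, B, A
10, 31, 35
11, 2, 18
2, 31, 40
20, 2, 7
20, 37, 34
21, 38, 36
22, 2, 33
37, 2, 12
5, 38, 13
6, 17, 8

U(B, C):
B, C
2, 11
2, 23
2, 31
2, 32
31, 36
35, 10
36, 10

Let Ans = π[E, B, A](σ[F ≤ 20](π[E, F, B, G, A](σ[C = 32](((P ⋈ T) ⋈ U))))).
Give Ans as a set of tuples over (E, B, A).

P ⋈ T (natural join on B): {(2, 12, 4, 29, 11, 18), (2, 12, 4, 29, 20, 7), (2, 12, 4, 29, 22, 33), (2, 12, 4, 29, 37, 12), (2, 17, 2, 20, 11, 18), (2, 17, 2, 20, 20, 7), (2, 17, 2, 20, 22, 33), (2, 17, 2, 20, 37, 12), (2, 21, 20, 35, 11, 18), (2, 21, 20, 35, 20, 7), (2, 21, 20, 35, 22, 33), (2, 21, 20, 35, 37, 12), (2, 38, 9, 38, 11, 18), (2, 38, 9, 38, 20, 7), (2, 38, 9, 38, 22, 33), (2, 38, 9, 38, 37, 12), (31, 13, 2, 16, 10, 35), (31, 13, 2, 16, 2, 40), (31, 8, 11, 29, 10, 35), (31, 8, 11, 29, 2, 40), (37, 30, 24, 28, 20, 34), (38, 13, 24, 27, 21, 36), (38, 13, 24, 27, 5, 13), (38, 34, 28, 31, 21, 36), (38, 34, 28, 31, 5, 13), (38, 34, 5, 30, 21, 36), (38, 34, 5, 30, 5, 13)}
(P ⋈ T) ⋈ U (natural join on B): {(2, 12, 4, 29, 11, 18, 11), (2, 12, 4, 29, 11, 18, 23), (2, 12, 4, 29, 11, 18, 31), (2, 12, 4, 29, 11, 18, 32), (2, 12, 4, 29, 20, 7, 11), (2, 12, 4, 29, 20, 7, 23), (2, 12, 4, 29, 20, 7, 31), (2, 12, 4, 29, 20, 7, 32), (2, 12, 4, 29, 22, 33, 11), (2, 12, 4, 29, 22, 33, 23), (2, 12, 4, 29, 22, 33, 31), (2, 12, 4, 29, 22, 33, 32), (2, 12, 4, 29, 37, 12, 11), (2, 12, 4, 29, 37, 12, 23), (2, 12, 4, 29, 37, 12, 31), (2, 12, 4, 29, 37, 12, 32), (2, 17, 2, 20, 11, 18, 11), (2, 17, 2, 20, 11, 18, 23), (2, 17, 2, 20, 11, 18, 31), (2, 17, 2, 20, 11, 18, 32), (2, 17, 2, 20, 20, 7, 11), (2, 17, 2, 20, 20, 7, 23), (2, 17, 2, 20, 20, 7, 31), (2, 17, 2, 20, 20, 7, 32), (2, 17, 2, 20, 22, 33, 11), (2, 17, 2, 20, 22, 33, 23), (2, 17, 2, 20, 22, 33, 31), (2, 17, 2, 20, 22, 33, 32), (2, 17, 2, 20, 37, 12, 11), (2, 17, 2, 20, 37, 12, 23), (2, 17, 2, 20, 37, 12, 31), (2, 17, 2, 20, 37, 12, 32), (2, 21, 20, 35, 11, 18, 11), (2, 21, 20, 35, 11, 18, 23), (2, 21, 20, 35, 11, 18, 31), (2, 21, 20, 35, 11, 18, 32), (2, 21, 20, 35, 20, 7, 11), (2, 21, 20, 35, 20, 7, 23), (2, 21, 20, 35, 20, 7, 31), (2, 21, 20, 35, 20, 7, 32), (2, 21, 20, 35, 22, 33, 11), (2, 21, 20, 35, 22, 33, 23), (2, 21, 20, 35, 22, 33, 31), (2, 21, 20, 35, 22, 33, 32), (2, 21, 20, 35, 37, 12, 11), (2, 21, 20, 35, 37, 12, 23), (2, 21, 20, 35, 37, 12, 31), (2, 21, 20, 35, 37, 12, 32), (2, 38, 9, 38, 11, 18, 11), (2, 38, 9, 38, 11, 18, 23), (2, 38, 9, 38, 11, 18, 31), (2, 38, 9, 38, 11, 18, 32), (2, 38, 9, 38, 20, 7, 11), (2, 38, 9, 38, 20, 7, 23), (2, 38, 9, 38, 20, 7, 31), (2, 38, 9, 38, 20, 7, 32), (2, 38, 9, 38, 22, 33, 11), (2, 38, 9, 38, 22, 33, 23), (2, 38, 9, 38, 22, 33, 31), (2, 38, 9, 38, 22, 33, 32), (2, 38, 9, 38, 37, 12, 11), (2, 38, 9, 38, 37, 12, 23), (2, 38, 9, 38, 37, 12, 31), (2, 38, 9, 38, 37, 12, 32), (31, 13, 2, 16, 10, 35, 36), (31, 13, 2, 16, 2, 40, 36), (31, 8, 11, 29, 10, 35, 36), (31, 8, 11, 29, 2, 40, 36)}
Selection C = 32: {(2, 12, 4, 29, 11, 18, 32), (2, 12, 4, 29, 20, 7, 32), (2, 12, 4, 29, 22, 33, 32), (2, 12, 4, 29, 37, 12, 32), (2, 17, 2, 20, 11, 18, 32), (2, 17, 2, 20, 20, 7, 32), (2, 17, 2, 20, 22, 33, 32), (2, 17, 2, 20, 37, 12, 32), (2, 21, 20, 35, 11, 18, 32), (2, 21, 20, 35, 20, 7, 32), (2, 21, 20, 35, 22, 33, 32), (2, 21, 20, 35, 37, 12, 32), (2, 38, 9, 38, 11, 18, 32), (2, 38, 9, 38, 20, 7, 32), (2, 38, 9, 38, 22, 33, 32), (2, 38, 9, 38, 37, 12, 32)}
π_{E, F, B, G, A} gives {(12, 11, 2, 29, 18), (12, 20, 2, 29, 7), (12, 22, 2, 29, 33), (12, 37, 2, 29, 12), (17, 11, 2, 20, 18), (17, 20, 2, 20, 7), (17, 22, 2, 20, 33), (17, 37, 2, 20, 12), (21, 11, 2, 35, 18), (21, 20, 2, 35, 7), (21, 22, 2, 35, 33), (21, 37, 2, 35, 12), (38, 11, 2, 38, 18), (38, 20, 2, 38, 7), (38, 22, 2, 38, 33), (38, 37, 2, 38, 12)}.
Selection F ≤ 20: {(12, 11, 2, 29, 18), (12, 20, 2, 29, 7), (17, 11, 2, 20, 18), (17, 20, 2, 20, 7), (21, 11, 2, 35, 18), (21, 20, 2, 35, 7), (38, 11, 2, 38, 18), (38, 20, 2, 38, 7)}
π_{E, B, A} gives {(12, 2, 18), (12, 2, 7), (17, 2, 18), (17, 2, 7), (21, 2, 18), (21, 2, 7), (38, 2, 18), (38, 2, 7)}.

{(12, 2, 18), (12, 2, 7), (17, 2, 18), (17, 2, 7), (21, 2, 18), (21, 2, 7), (38, 2, 18), (38, 2, 7)}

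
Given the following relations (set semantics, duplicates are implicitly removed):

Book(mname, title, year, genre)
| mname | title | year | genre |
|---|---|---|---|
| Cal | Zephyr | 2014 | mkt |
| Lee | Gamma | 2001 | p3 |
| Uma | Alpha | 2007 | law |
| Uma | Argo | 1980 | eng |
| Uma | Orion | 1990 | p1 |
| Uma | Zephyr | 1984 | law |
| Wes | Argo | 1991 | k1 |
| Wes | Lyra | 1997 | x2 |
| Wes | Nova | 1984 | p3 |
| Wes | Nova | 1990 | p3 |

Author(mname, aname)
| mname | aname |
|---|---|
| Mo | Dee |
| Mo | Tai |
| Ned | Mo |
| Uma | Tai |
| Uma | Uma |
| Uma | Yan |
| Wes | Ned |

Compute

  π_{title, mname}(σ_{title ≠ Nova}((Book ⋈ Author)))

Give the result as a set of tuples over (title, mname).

Natural join on mname: {(Uma, Alpha, 2007, law, Tai), (Uma, Alpha, 2007, law, Uma), (Uma, Alpha, 2007, law, Yan), (Uma, Argo, 1980, eng, Tai), (Uma, Argo, 1980, eng, Uma), (Uma, Argo, 1980, eng, Yan), (Uma, Orion, 1990, p1, Tai), (Uma, Orion, 1990, p1, Uma), (Uma, Orion, 1990, p1, Yan), (Uma, Zephyr, 1984, law, Tai), (Uma, Zephyr, 1984, law, Uma), (Uma, Zephyr, 1984, law, Yan), (Wes, Argo, 1991, k1, Ned), (Wes, Lyra, 1997, x2, Ned), (Wes, Nova, 1984, p3, Ned), (Wes, Nova, 1990, p3, Ned)}
Apply σ_{title ≠ Nova}; surviving tuples: {(Uma, Alpha, 2007, law, Tai), (Uma, Alpha, 2007, law, Uma), (Uma, Alpha, 2007, law, Yan), (Uma, Argo, 1980, eng, Tai), (Uma, Argo, 1980, eng, Uma), (Uma, Argo, 1980, eng, Yan), (Uma, Orion, 1990, p1, Tai), (Uma, Orion, 1990, p1, Uma), (Uma, Orion, 1990, p1, Yan), (Uma, Zephyr, 1984, law, Tai), (Uma, Zephyr, 1984, law, Uma), (Uma, Zephyr, 1984, law, Yan), (Wes, Argo, 1991, k1, Ned), (Wes, Lyra, 1997, x2, Ned)}
π[title, mname]: project onto (title, mname) (8 duplicate(s) eliminated) → {(Alpha, Uma), (Argo, Uma), (Argo, Wes), (Lyra, Wes), (Orion, Uma), (Zephyr, Uma)}

{(Alpha, Uma), (Argo, Uma), (Argo, Wes), (Lyra, Wes), (Orion, Uma), (Zephyr, Uma)}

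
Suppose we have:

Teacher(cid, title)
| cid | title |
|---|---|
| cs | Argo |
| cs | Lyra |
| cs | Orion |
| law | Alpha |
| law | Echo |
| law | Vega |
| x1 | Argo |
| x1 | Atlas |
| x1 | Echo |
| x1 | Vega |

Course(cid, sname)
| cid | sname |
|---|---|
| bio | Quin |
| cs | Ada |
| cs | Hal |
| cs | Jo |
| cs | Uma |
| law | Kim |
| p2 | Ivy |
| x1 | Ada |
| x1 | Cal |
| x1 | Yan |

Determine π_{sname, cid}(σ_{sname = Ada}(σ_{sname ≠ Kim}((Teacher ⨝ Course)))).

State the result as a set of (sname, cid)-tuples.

{(Ada, cs), (Ada, x1)}

Joining Teacher and Course on cid yields {(cs, Argo, Ada), (cs, Argo, Hal), (cs, Argo, Jo), (cs, Argo, Uma), (cs, Lyra, Ada), (cs, Lyra, Hal), (cs, Lyra, Jo), (cs, Lyra, Uma), (cs, Orion, Ada), (cs, Orion, Hal), (cs, Orion, Jo), (cs, Orion, Uma), (law, Alpha, Kim), (law, Echo, Kim), (law, Vega, Kim), (x1, Argo, Ada), (x1, Argo, Cal), (x1, Argo, Yan), (x1, Atlas, Ada), (x1, Atlas, Cal), (x1, Atlas, Yan), (x1, Echo, Ada), (x1, Echo, Cal), (x1, Echo, Yan), (x1, Vega, Ada), (x1, Vega, Cal), (x1, Vega, Yan)}.
σ[sname ≠ Kim]: keep tuples satisfying sname ≠ Kim → {(cs, Argo, Ada), (cs, Argo, Hal), (cs, Argo, Jo), (cs, Argo, Uma), (cs, Lyra, Ada), (cs, Lyra, Hal), (cs, Lyra, Jo), (cs, Lyra, Uma), (cs, Orion, Ada), (cs, Orion, Hal), (cs, Orion, Jo), (cs, Orion, Uma), (x1, Argo, Ada), (x1, Argo, Cal), (x1, Argo, Yan), (x1, Atlas, Ada), (x1, Atlas, Cal), (x1, Atlas, Yan), (x1, Echo, Ada), (x1, Echo, Cal), (x1, Echo, Yan), (x1, Vega, Ada), (x1, Vega, Cal), (x1, Vega, Yan)}
σ[sname = Ada]: keep tuples satisfying sname = Ada → {(cs, Argo, Ada), (cs, Lyra, Ada), (cs, Orion, Ada), (x1, Argo, Ada), (x1, Atlas, Ada), (x1, Echo, Ada), (x1, Vega, Ada)}
Projecting to sname, cid (5 duplicate(s) eliminated): {(Ada, cs), (Ada, x1)}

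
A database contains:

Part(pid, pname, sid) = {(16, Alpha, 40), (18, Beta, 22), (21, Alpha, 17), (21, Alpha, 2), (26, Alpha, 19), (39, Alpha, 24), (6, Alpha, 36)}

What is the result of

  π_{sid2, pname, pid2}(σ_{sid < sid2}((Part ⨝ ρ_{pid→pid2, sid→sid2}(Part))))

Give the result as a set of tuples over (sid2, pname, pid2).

{(17, Alpha, 21), (19, Alpha, 26), (24, Alpha, 39), (36, Alpha, 6), (40, Alpha, 16)}

ρ[pid→pid2, sid→sid2]: schema becomes (pid2, pname, sid2); tuples unchanged.
Natural join on pname: {(16, Alpha, 40, 16, 40), (16, Alpha, 40, 21, 17), (16, Alpha, 40, 21, 2), (16, Alpha, 40, 26, 19), (16, Alpha, 40, 39, 24), (16, Alpha, 40, 6, 36), (18, Beta, 22, 18, 22), (21, Alpha, 17, 16, 40), (21, Alpha, 17, 21, 17), (21, Alpha, 17, 21, 2), (21, Alpha, 17, 26, 19), (21, Alpha, 17, 39, 24), (21, Alpha, 17, 6, 36), (21, Alpha, 2, 16, 40), (21, Alpha, 2, 21, 17), (21, Alpha, 2, 21, 2), (21, Alpha, 2, 26, 19), (21, Alpha, 2, 39, 24), (21, Alpha, 2, 6, 36), (26, Alpha, 19, 16, 40), (26, Alpha, 19, 21, 17), (26, Alpha, 19, 21, 2), (26, Alpha, 19, 26, 19), (26, Alpha, 19, 39, 24), (26, Alpha, 19, 6, 36), (39, Alpha, 24, 16, 40), (39, Alpha, 24, 21, 17), (39, Alpha, 24, 21, 2), (39, Alpha, 24, 26, 19), (39, Alpha, 24, 39, 24), (39, Alpha, 24, 6, 36), (6, Alpha, 36, 16, 40), (6, Alpha, 36, 21, 17), (6, Alpha, 36, 21, 2), (6, Alpha, 36, 26, 19), (6, Alpha, 36, 39, 24), (6, Alpha, 36, 6, 36)}
σ[sid < sid2]: keep tuples satisfying sid < sid2 → {(21, Alpha, 17, 16, 40), (21, Alpha, 17, 26, 19), (21, Alpha, 17, 39, 24), (21, Alpha, 17, 6, 36), (21, Alpha, 2, 16, 40), (21, Alpha, 2, 21, 17), (21, Alpha, 2, 26, 19), (21, Alpha, 2, 39, 24), (21, Alpha, 2, 6, 36), (26, Alpha, 19, 16, 40), (26, Alpha, 19, 39, 24), (26, Alpha, 19, 6, 36), (39, Alpha, 24, 16, 40), (39, Alpha, 24, 6, 36), (6, Alpha, 36, 16, 40)}
π[sid2, pname, pid2]: project onto (sid2, pname, pid2) (10 duplicate(s) eliminated) → {(17, Alpha, 21), (19, Alpha, 26), (24, Alpha, 39), (36, Alpha, 6), (40, Alpha, 16)}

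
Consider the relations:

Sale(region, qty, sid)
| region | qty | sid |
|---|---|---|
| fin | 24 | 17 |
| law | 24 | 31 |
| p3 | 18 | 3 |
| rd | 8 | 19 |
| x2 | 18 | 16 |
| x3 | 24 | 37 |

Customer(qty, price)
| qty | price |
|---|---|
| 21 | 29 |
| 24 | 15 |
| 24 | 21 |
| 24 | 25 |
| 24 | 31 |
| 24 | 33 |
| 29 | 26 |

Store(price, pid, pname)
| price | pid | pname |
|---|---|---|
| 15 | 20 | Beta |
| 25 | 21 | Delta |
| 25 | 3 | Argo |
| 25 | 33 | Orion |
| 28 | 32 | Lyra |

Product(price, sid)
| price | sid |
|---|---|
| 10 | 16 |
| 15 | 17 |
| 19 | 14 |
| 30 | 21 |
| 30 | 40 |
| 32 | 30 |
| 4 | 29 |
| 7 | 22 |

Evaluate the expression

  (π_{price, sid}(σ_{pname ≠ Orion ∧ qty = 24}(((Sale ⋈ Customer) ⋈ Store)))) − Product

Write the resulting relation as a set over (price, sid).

Sale ⋈ Customer (natural join on qty): {(fin, 24, 17, 15), (fin, 24, 17, 21), (fin, 24, 17, 25), (fin, 24, 17, 31), (fin, 24, 17, 33), (law, 24, 31, 15), (law, 24, 31, 21), (law, 24, 31, 25), (law, 24, 31, 31), (law, 24, 31, 33), (x3, 24, 37, 15), (x3, 24, 37, 21), (x3, 24, 37, 25), (x3, 24, 37, 31), (x3, 24, 37, 33)}
(Sale ⋈ Customer) ⋈ Store (natural join on price): {(fin, 24, 17, 15, 20, Beta), (fin, 24, 17, 25, 21, Delta), (fin, 24, 17, 25, 3, Argo), (fin, 24, 17, 25, 33, Orion), (law, 24, 31, 15, 20, Beta), (law, 24, 31, 25, 21, Delta), (law, 24, 31, 25, 3, Argo), (law, 24, 31, 25, 33, Orion), (x3, 24, 37, 15, 20, Beta), (x3, 24, 37, 25, 21, Delta), (x3, 24, 37, 25, 3, Argo), (x3, 24, 37, 25, 33, Orion)}
Selection pname ≠ Orion ∧ qty = 24: {(fin, 24, 17, 15, 20, Beta), (fin, 24, 17, 25, 21, Delta), (fin, 24, 17, 25, 3, Argo), (law, 24, 31, 15, 20, Beta), (law, 24, 31, 25, 21, Delta), (law, 24, 31, 25, 3, Argo), (x3, 24, 37, 15, 20, Beta), (x3, 24, 37, 25, 21, Delta), (x3, 24, 37, 25, 3, Argo)}
π[price, sid]: project onto (price, sid) (3 duplicate(s) eliminated) → {(15, 17), (15, 31), (15, 37), (25, 17), (25, 31), (25, 37)}
Difference: {(15, 17), (15, 31), (15, 37), (25, 17), (25, 31), (25, 37)} with {(10, 16), (15, 17), (19, 14), (30, 21), (30, 40), (32, 30), (4, 29), (7, 22)} → {(15, 31), (15, 37), (25, 17), (25, 31), (25, 37)}

{(15, 31), (15, 37), (25, 17), (25, 31), (25, 37)}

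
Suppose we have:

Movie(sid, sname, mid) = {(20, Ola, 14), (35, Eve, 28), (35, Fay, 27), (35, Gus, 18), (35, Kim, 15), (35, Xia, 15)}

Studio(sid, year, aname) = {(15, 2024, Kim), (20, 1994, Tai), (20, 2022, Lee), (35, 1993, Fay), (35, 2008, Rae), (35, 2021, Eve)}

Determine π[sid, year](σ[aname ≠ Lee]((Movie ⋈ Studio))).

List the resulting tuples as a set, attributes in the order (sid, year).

{(20, 1994), (35, 1993), (35, 2008), (35, 2021)}

Movie ⋈ Studio (natural join on sid): {(20, Ola, 14, 1994, Tai), (20, Ola, 14, 2022, Lee), (35, Eve, 28, 1993, Fay), (35, Eve, 28, 2008, Rae), (35, Eve, 28, 2021, Eve), (35, Fay, 27, 1993, Fay), (35, Fay, 27, 2008, Rae), (35, Fay, 27, 2021, Eve), (35, Gus, 18, 1993, Fay), (35, Gus, 18, 2008, Rae), (35, Gus, 18, 2021, Eve), (35, Kim, 15, 1993, Fay), (35, Kim, 15, 2008, Rae), (35, Kim, 15, 2021, Eve), (35, Xia, 15, 1993, Fay), (35, Xia, 15, 2008, Rae), (35, Xia, 15, 2021, Eve)}
σ[aname ≠ Lee]: keep tuples satisfying aname ≠ Lee → {(20, Ola, 14, 1994, Tai), (35, Eve, 28, 1993, Fay), (35, Eve, 28, 2008, Rae), (35, Eve, 28, 2021, Eve), (35, Fay, 27, 1993, Fay), (35, Fay, 27, 2008, Rae), (35, Fay, 27, 2021, Eve), (35, Gus, 18, 1993, Fay), (35, Gus, 18, 2008, Rae), (35, Gus, 18, 2021, Eve), (35, Kim, 15, 1993, Fay), (35, Kim, 15, 2008, Rae), (35, Kim, 15, 2021, Eve), (35, Xia, 15, 1993, Fay), (35, Xia, 15, 2008, Rae), (35, Xia, 15, 2021, Eve)}
π[sid, year]: project onto (sid, year) (12 duplicate(s) eliminated) → {(20, 1994), (35, 1993), (35, 2008), (35, 2021)}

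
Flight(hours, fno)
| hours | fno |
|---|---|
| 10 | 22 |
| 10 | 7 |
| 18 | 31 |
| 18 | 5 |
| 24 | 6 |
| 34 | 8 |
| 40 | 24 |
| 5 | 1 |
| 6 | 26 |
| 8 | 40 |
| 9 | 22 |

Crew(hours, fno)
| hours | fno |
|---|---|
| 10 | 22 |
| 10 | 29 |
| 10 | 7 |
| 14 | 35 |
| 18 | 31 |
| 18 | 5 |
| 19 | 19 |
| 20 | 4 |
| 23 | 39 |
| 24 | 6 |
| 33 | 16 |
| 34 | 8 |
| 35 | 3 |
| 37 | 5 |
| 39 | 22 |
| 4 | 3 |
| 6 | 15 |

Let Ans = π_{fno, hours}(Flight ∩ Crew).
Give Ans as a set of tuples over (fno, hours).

Set intersection of the two operands is {(10, 22), (10, 7), (18, 31), (18, 5), (24, 6), (34, 8)}.
π_{fno, hours} gives {(22, 10), (31, 18), (5, 18), (6, 24), (7, 10), (8, 34)}.

{(22, 10), (31, 18), (5, 18), (6, 24), (7, 10), (8, 34)}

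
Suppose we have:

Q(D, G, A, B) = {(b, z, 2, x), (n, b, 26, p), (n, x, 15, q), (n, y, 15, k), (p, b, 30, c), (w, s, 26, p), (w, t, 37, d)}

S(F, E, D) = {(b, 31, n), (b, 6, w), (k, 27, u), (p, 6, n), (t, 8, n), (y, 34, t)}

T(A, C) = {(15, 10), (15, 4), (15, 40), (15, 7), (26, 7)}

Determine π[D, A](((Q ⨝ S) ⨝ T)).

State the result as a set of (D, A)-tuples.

Q ⋈ S (natural join on D): {(n, b, 26, p, b, 31), (n, b, 26, p, p, 6), (n, b, 26, p, t, 8), (n, x, 15, q, b, 31), (n, x, 15, q, p, 6), (n, x, 15, q, t, 8), (n, y, 15, k, b, 31), (n, y, 15, k, p, 6), (n, y, 15, k, t, 8), (w, s, 26, p, b, 6), (w, t, 37, d, b, 6)}
(Q ⨝ S) ⋈ T (natural join on A): {(n, b, 26, p, b, 31, 7), (n, b, 26, p, p, 6, 7), (n, b, 26, p, t, 8, 7), (n, x, 15, q, b, 31, 10), (n, x, 15, q, b, 31, 4), (n, x, 15, q, b, 31, 40), (n, x, 15, q, b, 31, 7), (n, x, 15, q, p, 6, 10), (n, x, 15, q, p, 6, 4), (n, x, 15, q, p, 6, 40), (n, x, 15, q, p, 6, 7), (n, x, 15, q, t, 8, 10), (n, x, 15, q, t, 8, 4), (n, x, 15, q, t, 8, 40), (n, x, 15, q, t, 8, 7), (n, y, 15, k, b, 31, 10), (n, y, 15, k, b, 31, 4), (n, y, 15, k, b, 31, 40), (n, y, 15, k, b, 31, 7), (n, y, 15, k, p, 6, 10), (n, y, 15, k, p, 6, 4), (n, y, 15, k, p, 6, 40), (n, y, 15, k, p, 6, 7), (n, y, 15, k, t, 8, 10), (n, y, 15, k, t, 8, 4), (n, y, 15, k, t, 8, 40), (n, y, 15, k, t, 8, 7), (w, s, 26, p, b, 6, 7)}
π[D, A]: project onto (D, A) (25 duplicate(s) eliminated) → {(n, 15), (n, 26), (w, 26)}

{(n, 15), (n, 26), (w, 26)}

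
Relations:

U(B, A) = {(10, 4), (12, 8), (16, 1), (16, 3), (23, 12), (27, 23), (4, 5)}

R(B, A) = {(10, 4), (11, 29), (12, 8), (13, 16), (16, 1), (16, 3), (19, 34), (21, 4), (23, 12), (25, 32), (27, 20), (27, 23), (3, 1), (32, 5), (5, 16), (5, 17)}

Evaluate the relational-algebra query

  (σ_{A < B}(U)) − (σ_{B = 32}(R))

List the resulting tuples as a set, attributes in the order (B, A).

{(10, 4), (12, 8), (16, 1), (16, 3), (23, 12), (27, 23)}

σ[A < B]: keep tuples satisfying A < B → {(10, 4), (12, 8), (16, 1), (16, 3), (23, 12), (27, 23)}
σ[B = 32]: keep tuples satisfying B = 32 → {(32, 5)}
Difference: {(10, 4), (12, 8), (16, 1), (16, 3), (23, 12), (27, 23)} with {(32, 5)} → {(10, 4), (12, 8), (16, 1), (16, 3), (23, 12), (27, 23)}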